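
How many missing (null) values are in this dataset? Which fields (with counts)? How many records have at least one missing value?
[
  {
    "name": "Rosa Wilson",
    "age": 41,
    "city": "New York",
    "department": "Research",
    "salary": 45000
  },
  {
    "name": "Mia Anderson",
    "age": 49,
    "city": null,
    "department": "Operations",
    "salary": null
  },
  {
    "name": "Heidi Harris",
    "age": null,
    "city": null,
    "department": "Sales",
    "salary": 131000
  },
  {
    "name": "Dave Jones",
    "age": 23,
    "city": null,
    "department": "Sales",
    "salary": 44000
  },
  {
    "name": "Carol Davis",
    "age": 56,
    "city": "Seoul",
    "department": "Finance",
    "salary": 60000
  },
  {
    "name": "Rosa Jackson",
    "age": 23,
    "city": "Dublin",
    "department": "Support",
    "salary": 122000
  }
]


Checking for missing (null) values in 6 records:

  Rosa Wilson: complete
  Mia Anderson: city, salary
  Heidi Harris: age, city
  Dave Jones: city
  Carol Davis: complete
  Rosa Jackson: complete

Per field:
  name: 0 missing
  age: 1 missing
  city: 3 missing
  department: 0 missing
  salary: 1 missing

Total missing values: 5
Records with any missing: 3

5 missing values (age: 1, city: 3, salary: 1); 3 incomplete records


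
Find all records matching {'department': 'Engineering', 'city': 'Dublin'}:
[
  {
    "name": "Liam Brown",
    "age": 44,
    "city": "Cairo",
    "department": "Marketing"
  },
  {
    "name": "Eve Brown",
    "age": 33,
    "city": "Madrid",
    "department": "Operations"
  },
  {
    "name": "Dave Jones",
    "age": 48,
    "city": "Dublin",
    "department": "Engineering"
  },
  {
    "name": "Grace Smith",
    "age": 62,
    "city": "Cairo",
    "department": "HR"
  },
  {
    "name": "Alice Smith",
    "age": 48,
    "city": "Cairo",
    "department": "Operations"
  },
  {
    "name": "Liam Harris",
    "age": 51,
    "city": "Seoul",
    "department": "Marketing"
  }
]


Search criteria: {'department': 'Engineering', 'city': 'Dublin'}

Checking 6 records:
  Liam Brown: {department: Marketing, city: Cairo}
  Eve Brown: {department: Operations, city: Madrid}
  Dave Jones: {department: Engineering, city: Dublin} <-- MATCH
  Grace Smith: {department: HR, city: Cairo}
  Alice Smith: {department: Operations, city: Cairo}
  Liam Harris: {department: Marketing, city: Seoul}

Matches: ["Dave Jones"]

["Dave Jones"]


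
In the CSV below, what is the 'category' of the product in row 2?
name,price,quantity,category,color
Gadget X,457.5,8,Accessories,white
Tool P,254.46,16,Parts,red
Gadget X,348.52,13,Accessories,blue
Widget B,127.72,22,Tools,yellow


Query: Row 2 ('Tool P'), column 'category'
Value: Parts

Parts


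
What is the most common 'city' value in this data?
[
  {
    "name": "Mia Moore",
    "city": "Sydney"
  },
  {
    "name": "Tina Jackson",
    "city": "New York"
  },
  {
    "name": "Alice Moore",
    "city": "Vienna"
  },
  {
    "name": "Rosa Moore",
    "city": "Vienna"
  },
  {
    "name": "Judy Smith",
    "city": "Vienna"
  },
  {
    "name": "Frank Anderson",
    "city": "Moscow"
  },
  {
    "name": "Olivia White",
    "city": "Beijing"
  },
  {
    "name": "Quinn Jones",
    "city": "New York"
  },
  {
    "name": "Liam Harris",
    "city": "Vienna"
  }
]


Counting 'city' values across 9 records:

  Vienna: 4 ####
  New York: 2 ##
  Sydney: 1 #
  Moscow: 1 #
  Beijing: 1 #

Most common: Vienna (4 times)

Vienna (4 times)


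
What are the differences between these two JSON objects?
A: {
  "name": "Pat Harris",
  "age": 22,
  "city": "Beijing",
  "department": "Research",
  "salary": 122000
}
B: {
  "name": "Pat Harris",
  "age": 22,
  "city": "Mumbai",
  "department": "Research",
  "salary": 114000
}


Comparing each field (in key order):
  name: same
  age: same
  city: DIFFERENT
  department: same
  salary: DIFFERENT
Differences:
  city: Beijing -> Mumbai
  salary: 122000 -> 114000

2 field(s) changed

2 changes: city, salary


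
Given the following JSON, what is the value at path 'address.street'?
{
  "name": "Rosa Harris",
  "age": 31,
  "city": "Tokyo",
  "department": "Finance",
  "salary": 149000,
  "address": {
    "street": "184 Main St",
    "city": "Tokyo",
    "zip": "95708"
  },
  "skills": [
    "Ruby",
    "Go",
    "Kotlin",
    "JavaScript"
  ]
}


Query: address.street
Path: address -> street
Value: 184 Main St

184 Main St


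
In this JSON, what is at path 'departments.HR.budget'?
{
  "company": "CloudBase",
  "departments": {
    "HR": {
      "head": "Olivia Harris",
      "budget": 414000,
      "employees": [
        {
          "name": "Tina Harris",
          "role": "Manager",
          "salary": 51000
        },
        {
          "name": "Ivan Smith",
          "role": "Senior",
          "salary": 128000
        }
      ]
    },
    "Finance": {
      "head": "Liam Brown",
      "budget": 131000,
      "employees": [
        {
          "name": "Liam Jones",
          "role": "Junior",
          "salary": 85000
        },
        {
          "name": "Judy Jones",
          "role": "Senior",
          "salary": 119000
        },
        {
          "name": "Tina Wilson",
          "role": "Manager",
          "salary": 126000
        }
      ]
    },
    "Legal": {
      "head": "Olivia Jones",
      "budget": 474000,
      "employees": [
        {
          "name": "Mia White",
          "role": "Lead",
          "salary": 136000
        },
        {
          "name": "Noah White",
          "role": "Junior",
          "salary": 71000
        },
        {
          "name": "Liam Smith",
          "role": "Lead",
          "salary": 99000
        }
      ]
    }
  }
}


Path: departments.HR.budget

Navigate:
  -> departments
  -> HR
  -> budget = 414000

414000


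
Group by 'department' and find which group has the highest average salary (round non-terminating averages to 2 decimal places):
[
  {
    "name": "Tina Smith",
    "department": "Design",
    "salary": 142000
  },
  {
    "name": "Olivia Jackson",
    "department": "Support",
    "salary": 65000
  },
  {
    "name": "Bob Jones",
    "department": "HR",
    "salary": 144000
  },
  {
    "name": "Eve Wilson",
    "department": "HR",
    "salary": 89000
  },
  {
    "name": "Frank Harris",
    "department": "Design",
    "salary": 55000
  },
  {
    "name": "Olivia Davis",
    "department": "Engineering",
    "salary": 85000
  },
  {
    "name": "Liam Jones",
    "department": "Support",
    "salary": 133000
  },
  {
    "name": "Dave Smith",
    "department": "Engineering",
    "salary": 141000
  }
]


Group by: department

Groups:
  Design: 2 people, avg salary = 197000/2 = $98500
  Engineering: 2 people, avg salary = 226000/2 = $113000
  HR: 2 people, avg salary = 233000/2 = $116500
  Support: 2 people, avg salary = 198000/2 = $99000

Highest average salary: HR ($116500)

HR ($116500)


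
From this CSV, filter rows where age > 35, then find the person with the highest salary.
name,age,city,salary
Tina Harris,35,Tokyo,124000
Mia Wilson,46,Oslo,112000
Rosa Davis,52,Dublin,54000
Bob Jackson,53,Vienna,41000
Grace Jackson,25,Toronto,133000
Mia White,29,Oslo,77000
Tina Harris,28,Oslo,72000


Filter: age > 35
Sort by: salary (descending)

Filtered records (3):
  Mia Wilson, age 46, salary $112000
  Rosa Davis, age 52, salary $54000
  Bob Jackson, age 53, salary $41000

Highest salary: Mia Wilson ($112000)

Mia Wilson


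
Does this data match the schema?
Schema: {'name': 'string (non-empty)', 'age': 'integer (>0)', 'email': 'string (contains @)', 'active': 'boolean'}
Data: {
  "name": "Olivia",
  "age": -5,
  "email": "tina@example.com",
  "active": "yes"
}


Validating each field against schema:
  name: OK (non-empty string)
  age: FAIL (-5 is not > 0)
  email: OK (string with @)
  active: FAIL ("yes" is not a boolean)

Result: INVALID (2 errors: age, active)

INVALID (2 errors: age, active)


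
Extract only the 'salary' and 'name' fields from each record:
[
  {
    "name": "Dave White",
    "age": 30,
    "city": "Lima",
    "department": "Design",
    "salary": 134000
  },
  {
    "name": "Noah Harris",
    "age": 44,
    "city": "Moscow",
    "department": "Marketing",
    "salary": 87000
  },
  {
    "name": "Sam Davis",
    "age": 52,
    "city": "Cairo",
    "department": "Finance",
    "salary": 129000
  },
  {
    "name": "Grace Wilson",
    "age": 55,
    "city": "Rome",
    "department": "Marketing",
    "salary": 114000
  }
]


Original: 4 records with fields: name, age, city, department, salary
Keep: ['salary', 'name']
Drop: ['age', 'city', 'department']
Result: 4 records, 2 fields each

[
  {
    "salary": 134000,
    "name": "Dave White"
  },
  {
    "salary": 87000,
    "name": "Noah Harris"
  },
  {
    "salary": 129000,
    "name": "Sam Davis"
  },
  {
    "salary": 114000,
    "name": "Grace Wilson"
  }
]


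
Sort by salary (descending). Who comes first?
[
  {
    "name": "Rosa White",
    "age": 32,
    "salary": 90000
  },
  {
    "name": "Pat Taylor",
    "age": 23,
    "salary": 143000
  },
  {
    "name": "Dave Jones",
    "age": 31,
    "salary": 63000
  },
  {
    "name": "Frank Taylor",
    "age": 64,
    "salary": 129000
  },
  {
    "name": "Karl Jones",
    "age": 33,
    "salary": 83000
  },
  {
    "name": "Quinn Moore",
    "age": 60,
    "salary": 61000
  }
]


Sort by: salary (descending)

Sorted order:
  1. Pat Taylor (salary = 143000)
  2. Frank Taylor (salary = 129000)
  3. Rosa White (salary = 90000)
  4. Karl Jones (salary = 83000)
  5. Dave Jones (salary = 63000)
  6. Quinn Moore (salary = 61000)

First: Pat Taylor

Pat Taylor


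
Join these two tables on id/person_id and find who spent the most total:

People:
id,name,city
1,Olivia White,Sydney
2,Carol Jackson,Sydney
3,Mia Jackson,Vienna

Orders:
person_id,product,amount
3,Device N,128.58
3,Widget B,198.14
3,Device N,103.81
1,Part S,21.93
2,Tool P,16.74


Join on: people.id = orders.person_id

Joined rows:
  Mia Jackson (Vienna) bought Device N for $128.58
  Mia Jackson (Vienna) bought Widget B for $198.14
  Mia Jackson (Vienna) bought Device N for $103.81
  Olivia White (Sydney) bought Part S for $21.93
  Carol Jackson (Sydney) bought Tool P for $16.74

Total per person:
  Mia Jackson: $430.53
  Olivia White: $21.93
  Carol Jackson: $16.74

Top spender: Mia Jackson ($430.53)

Mia Jackson ($430.53)


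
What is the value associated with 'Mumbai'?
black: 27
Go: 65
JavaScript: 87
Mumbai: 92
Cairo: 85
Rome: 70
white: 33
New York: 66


Looking up key 'Mumbai'
Value: 92

92


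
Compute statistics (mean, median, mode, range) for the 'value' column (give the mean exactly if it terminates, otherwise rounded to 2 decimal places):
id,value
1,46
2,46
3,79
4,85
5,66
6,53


Data: [46, 46, 79, 85, 66, 53]
Count: 6
Sum: 375
Mean: 375/6 = 62.5
Sorted: [46, 46, 53, 66, 79, 85]
Median: 59.5
Mode: 46 (2 times)
Range: 85 - 46 = 39
Min: 46, Max: 85

mean=62.5, median=59.5, mode=46, range=39


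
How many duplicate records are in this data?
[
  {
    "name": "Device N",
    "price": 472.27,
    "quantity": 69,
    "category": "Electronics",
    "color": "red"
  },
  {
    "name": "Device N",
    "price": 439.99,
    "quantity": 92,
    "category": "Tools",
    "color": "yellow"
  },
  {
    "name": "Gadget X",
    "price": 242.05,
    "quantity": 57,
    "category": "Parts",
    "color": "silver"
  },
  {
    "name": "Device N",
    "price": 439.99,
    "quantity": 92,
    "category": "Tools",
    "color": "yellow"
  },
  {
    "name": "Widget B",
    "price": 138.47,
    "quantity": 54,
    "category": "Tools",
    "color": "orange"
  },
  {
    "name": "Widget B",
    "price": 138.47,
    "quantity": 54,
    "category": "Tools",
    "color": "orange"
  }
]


Checking 6 records for duplicates:

  Row 1: Device N ($472.27, qty 69)
  Row 2: Device N ($439.99, qty 92)
  Row 3: Gadget X ($242.05, qty 57)
  Row 4: Device N ($439.99, qty 92) <-- DUPLICATE
  Row 5: Widget B ($138.47, qty 54)
  Row 6: Widget B ($138.47, qty 54) <-- DUPLICATE

Duplicates found: 2
Unique records: 4

2 duplicates, 4 unique


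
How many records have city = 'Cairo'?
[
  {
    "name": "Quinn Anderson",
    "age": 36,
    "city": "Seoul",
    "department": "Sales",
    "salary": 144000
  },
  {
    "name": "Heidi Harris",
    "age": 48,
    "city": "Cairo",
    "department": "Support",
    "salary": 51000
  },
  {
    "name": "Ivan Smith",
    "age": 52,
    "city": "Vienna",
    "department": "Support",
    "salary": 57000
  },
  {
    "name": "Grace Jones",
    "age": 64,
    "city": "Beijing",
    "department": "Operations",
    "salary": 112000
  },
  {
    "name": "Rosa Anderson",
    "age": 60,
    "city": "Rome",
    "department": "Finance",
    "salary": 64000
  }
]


Data: 5 records
Condition: city = 'Cairo'

Checking each record:
  Quinn Anderson: Seoul
  Heidi Harris: Cairo MATCH
  Ivan Smith: Vienna
  Grace Jones: Beijing
  Rosa Anderson: Rome

Count: 1

1


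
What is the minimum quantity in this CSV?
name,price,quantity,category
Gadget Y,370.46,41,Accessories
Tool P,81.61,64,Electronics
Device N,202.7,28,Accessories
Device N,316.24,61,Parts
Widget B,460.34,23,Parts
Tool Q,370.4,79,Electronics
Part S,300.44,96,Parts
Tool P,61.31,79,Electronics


Computing minimum quantity:
Values: [41, 64, 28, 61, 23, 79, 96, 79]
Min = 23

23


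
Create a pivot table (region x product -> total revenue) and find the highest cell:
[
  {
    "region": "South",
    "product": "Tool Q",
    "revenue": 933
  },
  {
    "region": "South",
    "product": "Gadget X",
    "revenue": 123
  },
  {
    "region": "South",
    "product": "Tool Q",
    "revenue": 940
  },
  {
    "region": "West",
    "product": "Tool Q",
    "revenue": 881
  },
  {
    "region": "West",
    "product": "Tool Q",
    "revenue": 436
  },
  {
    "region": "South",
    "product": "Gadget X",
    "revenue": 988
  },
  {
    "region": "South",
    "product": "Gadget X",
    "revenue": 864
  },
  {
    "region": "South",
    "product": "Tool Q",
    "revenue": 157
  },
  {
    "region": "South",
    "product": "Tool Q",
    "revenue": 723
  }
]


Pivot: region (rows) x product (columns) -> total revenue

     Gadget X      Tool Q      
South         1975          2753  
West             0          1317  

Highest: South / Tool Q = $2753

South / Tool Q = $2753


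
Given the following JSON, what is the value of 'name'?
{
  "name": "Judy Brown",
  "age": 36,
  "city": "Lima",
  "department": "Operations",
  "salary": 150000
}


Looking up field 'name'
Value: Judy Brown

Judy Brown


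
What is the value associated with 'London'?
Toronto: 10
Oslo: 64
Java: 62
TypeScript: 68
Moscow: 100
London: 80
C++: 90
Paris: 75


Looking up key 'London'
Value: 80

80


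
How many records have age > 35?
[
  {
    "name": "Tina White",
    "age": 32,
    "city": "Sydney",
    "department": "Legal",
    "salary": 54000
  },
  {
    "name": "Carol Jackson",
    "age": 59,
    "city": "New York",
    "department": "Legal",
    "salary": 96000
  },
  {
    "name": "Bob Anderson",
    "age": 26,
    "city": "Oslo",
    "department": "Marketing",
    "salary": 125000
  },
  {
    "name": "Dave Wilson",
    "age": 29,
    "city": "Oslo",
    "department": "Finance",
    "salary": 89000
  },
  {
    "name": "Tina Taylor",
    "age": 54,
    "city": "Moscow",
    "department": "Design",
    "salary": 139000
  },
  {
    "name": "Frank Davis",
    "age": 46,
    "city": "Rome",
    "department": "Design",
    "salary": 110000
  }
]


Data: 6 records
Condition: age > 35

Checking each record:
  Tina White: 32
  Carol Jackson: 59 MATCH
  Bob Anderson: 26
  Dave Wilson: 29
  Tina Taylor: 54 MATCH
  Frank Davis: 46 MATCH

Count: 3

3


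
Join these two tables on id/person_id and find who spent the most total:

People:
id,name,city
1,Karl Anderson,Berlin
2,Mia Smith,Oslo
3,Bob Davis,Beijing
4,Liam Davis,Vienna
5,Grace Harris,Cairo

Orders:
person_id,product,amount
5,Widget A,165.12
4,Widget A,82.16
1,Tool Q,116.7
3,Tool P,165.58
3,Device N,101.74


Join on: people.id = orders.person_id

Joined rows:
  Grace Harris (Cairo) bought Widget A for $165.12
  Liam Davis (Vienna) bought Widget A for $82.16
  Karl Anderson (Berlin) bought Tool Q for $116.7
  Bob Davis (Beijing) bought Tool P for $165.58
  Bob Davis (Beijing) bought Device N for $101.74

Total per person:
  Bob Davis: $267.32
  Grace Harris: $165.12
  Karl Anderson: $116.70
  Liam Davis: $82.16

Top spender: Bob Davis ($267.32)

Bob Davis ($267.32)


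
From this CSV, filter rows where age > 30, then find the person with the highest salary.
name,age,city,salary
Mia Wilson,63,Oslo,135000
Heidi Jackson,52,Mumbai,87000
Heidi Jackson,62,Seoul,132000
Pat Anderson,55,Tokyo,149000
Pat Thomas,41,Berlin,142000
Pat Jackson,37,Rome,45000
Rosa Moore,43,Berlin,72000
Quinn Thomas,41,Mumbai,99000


Filter: age > 30
Sort by: salary (descending)

Filtered records (8):
  Pat Anderson, age 55, salary $149000
  Pat Thomas, age 41, salary $142000
  Mia Wilson, age 63, salary $135000
  Heidi Jackson, age 62, salary $132000
  Quinn Thomas, age 41, salary $99000
  Heidi Jackson, age 52, salary $87000
  Rosa Moore, age 43, salary $72000
  Pat Jackson, age 37, salary $45000

Highest salary: Pat Anderson ($149000)

Pat Anderson


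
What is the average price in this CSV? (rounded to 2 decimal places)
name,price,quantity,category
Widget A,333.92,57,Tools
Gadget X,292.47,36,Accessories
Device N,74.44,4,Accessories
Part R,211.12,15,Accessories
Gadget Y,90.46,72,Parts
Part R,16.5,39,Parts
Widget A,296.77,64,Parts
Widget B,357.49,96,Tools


Computing average price:
Values: [333.92, 292.47, 74.44, 211.12, 90.46, 16.5, 296.77, 357.49]
Sum = 1673.17
Count = 8
Average = 1673.17/8 = 209.14625 exactly -> 209.15 (rounded half-up to 2 decimal places)

209.15


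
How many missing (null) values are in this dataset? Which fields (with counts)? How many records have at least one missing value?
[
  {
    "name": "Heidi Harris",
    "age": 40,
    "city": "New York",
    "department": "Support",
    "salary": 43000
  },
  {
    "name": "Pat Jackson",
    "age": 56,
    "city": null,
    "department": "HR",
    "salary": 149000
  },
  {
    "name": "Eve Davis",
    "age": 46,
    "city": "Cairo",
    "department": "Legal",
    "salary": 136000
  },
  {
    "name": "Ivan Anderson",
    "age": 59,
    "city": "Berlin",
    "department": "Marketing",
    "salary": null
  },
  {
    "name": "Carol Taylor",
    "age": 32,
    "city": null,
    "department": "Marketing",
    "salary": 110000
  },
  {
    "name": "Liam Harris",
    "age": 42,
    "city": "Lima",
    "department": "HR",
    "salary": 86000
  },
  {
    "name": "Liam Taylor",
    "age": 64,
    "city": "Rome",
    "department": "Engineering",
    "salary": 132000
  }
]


Checking for missing (null) values in 7 records:

  Heidi Harris: complete
  Pat Jackson: city
  Eve Davis: complete
  Ivan Anderson: salary
  Carol Taylor: city
  Liam Harris: complete
  Liam Taylor: complete

Per field:
  name: 0 missing
  age: 0 missing
  city: 2 missing
  department: 0 missing
  salary: 1 missing

Total missing values: 3
Records with any missing: 3

3 missing values (city: 2, salary: 1); 3 incomplete records


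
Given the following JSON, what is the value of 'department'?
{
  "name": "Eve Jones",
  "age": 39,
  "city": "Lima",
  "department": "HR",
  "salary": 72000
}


Looking up field 'department'
Value: HR

HR


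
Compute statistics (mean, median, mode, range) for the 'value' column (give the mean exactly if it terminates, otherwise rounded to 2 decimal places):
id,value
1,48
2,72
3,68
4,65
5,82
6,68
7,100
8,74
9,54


Data: [48, 72, 68, 65, 82, 68, 100, 74, 54]
Count: 9
Sum: 631
Mean: 631/9 ≈ 70.11 (rounded to 2 decimal places)
Sorted: [48, 54, 65, 68, 68, 72, 74, 82, 100]
Median: 68.0
Mode: 68 (2 times)
Range: 100 - 48 = 52
Min: 48, Max: 100

mean≈70.11, median=68.0, mode=68, range=52


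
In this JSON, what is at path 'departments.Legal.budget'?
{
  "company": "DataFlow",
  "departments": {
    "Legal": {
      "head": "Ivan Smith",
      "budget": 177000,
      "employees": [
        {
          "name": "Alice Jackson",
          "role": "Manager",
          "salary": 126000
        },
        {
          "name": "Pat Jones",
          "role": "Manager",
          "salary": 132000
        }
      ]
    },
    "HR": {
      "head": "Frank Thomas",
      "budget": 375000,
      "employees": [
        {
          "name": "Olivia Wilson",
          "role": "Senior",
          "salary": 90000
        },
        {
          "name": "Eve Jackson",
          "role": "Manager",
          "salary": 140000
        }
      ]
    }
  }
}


Path: departments.Legal.budget

Navigate:
  -> departments
  -> Legal
  -> budget = 177000

177000


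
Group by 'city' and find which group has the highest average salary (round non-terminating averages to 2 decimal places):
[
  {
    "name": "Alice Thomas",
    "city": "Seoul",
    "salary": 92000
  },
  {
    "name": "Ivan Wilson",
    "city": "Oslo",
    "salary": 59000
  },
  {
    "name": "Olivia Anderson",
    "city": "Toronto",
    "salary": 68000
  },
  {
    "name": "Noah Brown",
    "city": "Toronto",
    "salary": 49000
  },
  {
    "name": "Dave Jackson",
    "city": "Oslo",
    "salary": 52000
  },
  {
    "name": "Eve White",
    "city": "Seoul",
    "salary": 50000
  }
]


Group by: city

Groups:
  Oslo: 2 people, avg salary = 111000/2 = $55500
  Seoul: 2 people, avg salary = 142000/2 = $71000
  Toronto: 2 people, avg salary = 117000/2 = $58500

Highest average salary: Seoul ($71000)

Seoul ($71000)


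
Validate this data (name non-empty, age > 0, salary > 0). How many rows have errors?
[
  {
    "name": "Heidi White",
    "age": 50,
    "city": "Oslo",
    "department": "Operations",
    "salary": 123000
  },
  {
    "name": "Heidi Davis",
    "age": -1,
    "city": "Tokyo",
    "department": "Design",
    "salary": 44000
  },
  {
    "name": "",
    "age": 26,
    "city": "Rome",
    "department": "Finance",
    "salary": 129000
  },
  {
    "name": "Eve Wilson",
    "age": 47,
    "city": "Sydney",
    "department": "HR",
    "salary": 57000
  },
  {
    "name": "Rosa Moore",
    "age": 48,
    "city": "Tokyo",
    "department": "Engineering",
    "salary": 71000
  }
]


Validating 5 records:
Rules: name non-empty, age > 0, salary > 0

  Row 1 (Heidi White): OK
  Row 2 (Heidi Davis): negative age: -1
  Row 3 (???): empty name
  Row 4 (Eve Wilson): OK
  Row 5 (Rosa Moore): OK

Total errors: 2

2 errors


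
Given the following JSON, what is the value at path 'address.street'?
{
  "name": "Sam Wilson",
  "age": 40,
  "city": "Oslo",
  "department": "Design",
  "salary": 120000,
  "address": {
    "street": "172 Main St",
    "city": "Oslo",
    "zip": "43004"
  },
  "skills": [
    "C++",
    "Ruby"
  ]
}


Query: address.street
Path: address -> street
Value: 172 Main St

172 Main St


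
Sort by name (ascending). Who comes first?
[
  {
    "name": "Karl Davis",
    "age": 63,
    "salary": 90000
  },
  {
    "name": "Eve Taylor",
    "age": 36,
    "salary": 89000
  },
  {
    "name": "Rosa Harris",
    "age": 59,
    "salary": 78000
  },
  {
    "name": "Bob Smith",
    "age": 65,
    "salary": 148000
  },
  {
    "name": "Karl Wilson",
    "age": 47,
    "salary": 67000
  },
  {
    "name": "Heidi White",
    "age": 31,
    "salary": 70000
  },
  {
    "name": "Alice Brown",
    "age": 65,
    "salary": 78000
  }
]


Sort by: name (ascending)

Sorted order:
  1. Alice Brown (name = Alice Brown)
  2. Bob Smith (name = Bob Smith)
  3. Eve Taylor (name = Eve Taylor)
  4. Heidi White (name = Heidi White)
  5. Karl Davis (name = Karl Davis)
  6. Karl Wilson (name = Karl Wilson)
  7. Rosa Harris (name = Rosa Harris)

First: Alice Brown

Alice Brown


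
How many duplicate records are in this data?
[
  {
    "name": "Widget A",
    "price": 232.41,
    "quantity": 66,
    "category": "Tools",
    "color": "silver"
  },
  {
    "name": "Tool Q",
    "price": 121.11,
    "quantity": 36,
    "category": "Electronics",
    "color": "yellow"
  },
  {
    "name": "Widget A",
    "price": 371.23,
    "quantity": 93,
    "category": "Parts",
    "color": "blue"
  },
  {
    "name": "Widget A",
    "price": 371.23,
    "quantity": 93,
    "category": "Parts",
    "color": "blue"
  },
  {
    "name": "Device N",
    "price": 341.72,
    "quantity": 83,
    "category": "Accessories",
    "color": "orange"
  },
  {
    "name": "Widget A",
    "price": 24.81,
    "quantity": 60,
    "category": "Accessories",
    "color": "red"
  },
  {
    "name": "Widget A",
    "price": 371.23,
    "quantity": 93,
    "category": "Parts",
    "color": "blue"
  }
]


Checking 7 records for duplicates:

  Row 1: Widget A ($232.41, qty 66)
  Row 2: Tool Q ($121.11, qty 36)
  Row 3: Widget A ($371.23, qty 93)
  Row 4: Widget A ($371.23, qty 93) <-- DUPLICATE
  Row 5: Device N ($341.72, qty 83)
  Row 6: Widget A ($24.81, qty 60)
  Row 7: Widget A ($371.23, qty 93) <-- DUPLICATE

Duplicates found: 2
Unique records: 5

2 duplicates, 5 unique


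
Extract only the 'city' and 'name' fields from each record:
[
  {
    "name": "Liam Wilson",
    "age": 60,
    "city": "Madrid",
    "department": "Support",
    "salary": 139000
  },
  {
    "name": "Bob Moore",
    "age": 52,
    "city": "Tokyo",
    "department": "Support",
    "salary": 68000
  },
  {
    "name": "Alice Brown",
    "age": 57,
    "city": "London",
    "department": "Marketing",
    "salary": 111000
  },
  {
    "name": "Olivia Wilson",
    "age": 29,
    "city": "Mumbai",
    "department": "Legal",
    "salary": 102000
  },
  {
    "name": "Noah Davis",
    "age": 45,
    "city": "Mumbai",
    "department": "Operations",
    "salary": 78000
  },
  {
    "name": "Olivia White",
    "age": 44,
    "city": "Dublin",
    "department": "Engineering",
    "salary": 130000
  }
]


Original: 6 records with fields: name, age, city, department, salary
Keep: ['city', 'name']
Drop: ['age', 'department', 'salary']
Result: 6 records, 2 fields each

[
  {
    "city": "Madrid",
    "name": "Liam Wilson"
  },
  {
    "city": "Tokyo",
    "name": "Bob Moore"
  },
  {
    "city": "London",
    "name": "Alice Brown"
  },
  {
    "city": "Mumbai",
    "name": "Olivia Wilson"
  },
  {
    "city": "Mumbai",
    "name": "Noah Davis"
  },
  {
    "city": "Dublin",
    "name": "Olivia White"
  }
]


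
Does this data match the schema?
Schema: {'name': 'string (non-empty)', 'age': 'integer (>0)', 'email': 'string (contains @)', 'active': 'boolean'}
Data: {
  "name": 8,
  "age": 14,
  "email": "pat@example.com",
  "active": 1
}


Validating each field against schema:
  name: FAIL (8 is not a string)
  age: OK (positive integer)
  email: OK (string with @)
  active: FAIL (1 is not a boolean)

Result: INVALID (2 errors: name, active)

INVALID (2 errors: name, active)


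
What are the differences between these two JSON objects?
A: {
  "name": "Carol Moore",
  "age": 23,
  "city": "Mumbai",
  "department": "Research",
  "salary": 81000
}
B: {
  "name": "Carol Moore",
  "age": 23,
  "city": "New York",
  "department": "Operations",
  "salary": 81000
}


Comparing each field (in key order):
  name: same
  age: same
  city: DIFFERENT
  department: DIFFERENT
  salary: same
Differences:
  city: Mumbai -> New York
  department: Research -> Operations

2 field(s) changed

2 changes: city, department


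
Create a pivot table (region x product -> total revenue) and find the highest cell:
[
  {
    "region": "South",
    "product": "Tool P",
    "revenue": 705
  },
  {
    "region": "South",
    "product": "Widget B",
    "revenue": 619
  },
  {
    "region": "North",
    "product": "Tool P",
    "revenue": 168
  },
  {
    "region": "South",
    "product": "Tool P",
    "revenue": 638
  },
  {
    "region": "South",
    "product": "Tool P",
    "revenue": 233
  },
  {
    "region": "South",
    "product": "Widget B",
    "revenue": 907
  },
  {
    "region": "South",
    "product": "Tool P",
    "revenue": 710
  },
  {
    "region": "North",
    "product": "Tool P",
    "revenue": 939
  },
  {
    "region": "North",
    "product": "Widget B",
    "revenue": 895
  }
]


Pivot: region (rows) x product (columns) -> total revenue

     Tool P        Widget B    
North         1107           895  
South         2286          1526  

Highest: South / Tool P = $2286

South / Tool P = $2286


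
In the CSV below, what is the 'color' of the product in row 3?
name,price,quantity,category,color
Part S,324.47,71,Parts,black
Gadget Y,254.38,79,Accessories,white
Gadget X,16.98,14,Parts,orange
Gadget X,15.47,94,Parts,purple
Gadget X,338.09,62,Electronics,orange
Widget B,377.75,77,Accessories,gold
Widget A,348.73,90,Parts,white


Query: Row 3 ('Gadget X'), column 'color'
Value: orange

orange


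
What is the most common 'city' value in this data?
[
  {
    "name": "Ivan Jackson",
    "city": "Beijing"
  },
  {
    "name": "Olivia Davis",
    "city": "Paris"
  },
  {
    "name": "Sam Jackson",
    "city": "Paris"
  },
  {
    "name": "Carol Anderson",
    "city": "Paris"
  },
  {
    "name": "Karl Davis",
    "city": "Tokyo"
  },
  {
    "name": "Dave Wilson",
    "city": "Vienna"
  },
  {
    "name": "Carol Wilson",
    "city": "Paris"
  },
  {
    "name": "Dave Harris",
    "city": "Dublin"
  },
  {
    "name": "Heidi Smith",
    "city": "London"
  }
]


Counting 'city' values across 9 records:

  Paris: 4 ####
  Beijing: 1 #
  Tokyo: 1 #
  Vienna: 1 #
  Dublin: 1 #
  London: 1 #

Most common: Paris (4 times)

Paris (4 times)


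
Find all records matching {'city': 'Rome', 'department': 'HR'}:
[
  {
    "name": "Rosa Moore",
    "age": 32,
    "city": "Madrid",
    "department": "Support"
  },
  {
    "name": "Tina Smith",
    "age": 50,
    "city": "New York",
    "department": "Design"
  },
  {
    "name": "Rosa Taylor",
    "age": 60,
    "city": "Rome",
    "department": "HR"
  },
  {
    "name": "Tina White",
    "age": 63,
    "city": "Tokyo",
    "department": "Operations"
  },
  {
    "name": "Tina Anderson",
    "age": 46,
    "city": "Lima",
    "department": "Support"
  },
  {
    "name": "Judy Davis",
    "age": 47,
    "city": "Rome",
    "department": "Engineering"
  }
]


Search criteria: {'city': 'Rome', 'department': 'HR'}

Checking 6 records:
  Rosa Moore: {city: Madrid, department: Support}
  Tina Smith: {city: New York, department: Design}
  Rosa Taylor: {city: Rome, department: HR} <-- MATCH
  Tina White: {city: Tokyo, department: Operations}
  Tina Anderson: {city: Lima, department: Support}
  Judy Davis: {city: Rome, department: Engineering}

Matches: ["Rosa Taylor"]

["Rosa Taylor"]


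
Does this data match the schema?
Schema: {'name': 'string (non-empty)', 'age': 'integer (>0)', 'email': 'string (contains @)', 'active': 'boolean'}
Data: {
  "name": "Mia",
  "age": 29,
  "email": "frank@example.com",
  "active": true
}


Validating each field against schema:
  name: OK (non-empty string)
  age: OK (positive integer)
  email: OK (string with @)
  active: OK (boolean)

Result: VALID

VALID


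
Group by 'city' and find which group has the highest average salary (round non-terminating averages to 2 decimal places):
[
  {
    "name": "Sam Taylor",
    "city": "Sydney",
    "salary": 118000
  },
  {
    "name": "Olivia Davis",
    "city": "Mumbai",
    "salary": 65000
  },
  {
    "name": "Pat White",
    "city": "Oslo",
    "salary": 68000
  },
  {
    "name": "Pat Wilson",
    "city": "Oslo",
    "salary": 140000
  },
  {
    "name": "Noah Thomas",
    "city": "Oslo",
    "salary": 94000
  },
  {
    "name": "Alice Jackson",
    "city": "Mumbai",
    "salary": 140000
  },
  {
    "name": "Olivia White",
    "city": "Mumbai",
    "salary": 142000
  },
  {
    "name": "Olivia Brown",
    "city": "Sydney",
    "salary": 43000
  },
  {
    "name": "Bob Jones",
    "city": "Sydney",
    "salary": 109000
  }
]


Group by: city

Groups:
  Mumbai: 3 people, avg salary = 347000/3 ≈ $115666.67
  Oslo: 3 people, avg salary = 302000/3 ≈ $100666.67
  Sydney: 3 people, avg salary = 270000/3 = $90000

Highest average salary: Mumbai (≈$115666.67)

Mumbai (≈$115666.67)


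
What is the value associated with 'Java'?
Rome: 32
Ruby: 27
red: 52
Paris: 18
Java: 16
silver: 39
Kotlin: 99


Looking up key 'Java'
Value: 16

16


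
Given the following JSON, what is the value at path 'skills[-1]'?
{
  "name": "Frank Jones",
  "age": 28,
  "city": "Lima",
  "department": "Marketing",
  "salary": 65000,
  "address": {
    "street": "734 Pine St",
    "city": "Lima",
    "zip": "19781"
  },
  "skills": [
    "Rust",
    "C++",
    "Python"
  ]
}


Query: skills[-1]
Path: skills -> last element
Value: Python

Python


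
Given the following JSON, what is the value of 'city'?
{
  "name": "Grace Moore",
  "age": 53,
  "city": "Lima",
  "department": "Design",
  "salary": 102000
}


Looking up field 'city'
Value: Lima

Lima


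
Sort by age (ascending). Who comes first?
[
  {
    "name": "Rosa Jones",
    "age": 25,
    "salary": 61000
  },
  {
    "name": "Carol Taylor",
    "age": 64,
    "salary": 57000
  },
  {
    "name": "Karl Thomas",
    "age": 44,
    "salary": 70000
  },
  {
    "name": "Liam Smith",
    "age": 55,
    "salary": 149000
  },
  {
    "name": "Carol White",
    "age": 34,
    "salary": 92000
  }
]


Sort by: age (ascending)

Sorted order:
  1. Rosa Jones (age = 25)
  2. Carol White (age = 34)
  3. Karl Thomas (age = 44)
  4. Liam Smith (age = 55)
  5. Carol Taylor (age = 64)

First: Rosa Jones

Rosa Jones


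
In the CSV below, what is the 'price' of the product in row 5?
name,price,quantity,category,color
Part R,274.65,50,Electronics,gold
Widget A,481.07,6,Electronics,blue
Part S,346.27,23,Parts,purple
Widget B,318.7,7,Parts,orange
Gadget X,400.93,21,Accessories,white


Query: Row 5 ('Gadget X'), column 'price'
Value: 400.93

400.93


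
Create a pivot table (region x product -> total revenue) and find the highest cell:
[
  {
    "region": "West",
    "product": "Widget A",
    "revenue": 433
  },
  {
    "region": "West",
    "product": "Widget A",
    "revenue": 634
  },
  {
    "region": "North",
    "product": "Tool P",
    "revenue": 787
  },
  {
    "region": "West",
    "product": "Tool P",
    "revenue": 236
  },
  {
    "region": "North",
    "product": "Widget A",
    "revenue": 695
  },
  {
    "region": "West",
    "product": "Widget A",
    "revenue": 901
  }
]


Pivot: region (rows) x product (columns) -> total revenue

     Tool P        Widget A    
North          787           695  
West           236          1968  

Highest: West / Widget A = $1968

West / Widget A = $1968


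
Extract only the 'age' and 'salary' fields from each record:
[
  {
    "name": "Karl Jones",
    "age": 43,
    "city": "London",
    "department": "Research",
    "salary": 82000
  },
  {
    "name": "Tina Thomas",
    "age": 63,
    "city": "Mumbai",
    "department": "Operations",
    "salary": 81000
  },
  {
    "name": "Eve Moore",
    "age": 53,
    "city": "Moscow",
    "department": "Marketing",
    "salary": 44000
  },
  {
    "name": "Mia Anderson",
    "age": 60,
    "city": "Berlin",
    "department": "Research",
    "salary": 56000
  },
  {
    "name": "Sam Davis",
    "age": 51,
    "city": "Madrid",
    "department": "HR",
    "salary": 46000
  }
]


Original: 5 records with fields: name, age, city, department, salary
Keep: ['age', 'salary']
Drop: ['name', 'city', 'department']
Result: 5 records, 2 fields each

[
  {
    "age": 43,
    "salary": 82000
  },
  {
    "age": 63,
    "salary": 81000
  },
  {
    "age": 53,
    "salary": 44000
  },
  {
    "age": 60,
    "salary": 56000
  },
  {
    "age": 51,
    "salary": 46000
  }
]


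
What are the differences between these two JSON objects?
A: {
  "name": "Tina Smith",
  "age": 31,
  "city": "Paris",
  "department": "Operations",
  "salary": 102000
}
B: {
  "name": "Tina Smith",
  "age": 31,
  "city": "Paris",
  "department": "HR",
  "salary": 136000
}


Comparing each field (in key order):
  name: same
  age: same
  city: same
  department: DIFFERENT
  salary: DIFFERENT
Differences:
  department: Operations -> HR
  salary: 102000 -> 136000

2 field(s) changed

2 changes: department, salary


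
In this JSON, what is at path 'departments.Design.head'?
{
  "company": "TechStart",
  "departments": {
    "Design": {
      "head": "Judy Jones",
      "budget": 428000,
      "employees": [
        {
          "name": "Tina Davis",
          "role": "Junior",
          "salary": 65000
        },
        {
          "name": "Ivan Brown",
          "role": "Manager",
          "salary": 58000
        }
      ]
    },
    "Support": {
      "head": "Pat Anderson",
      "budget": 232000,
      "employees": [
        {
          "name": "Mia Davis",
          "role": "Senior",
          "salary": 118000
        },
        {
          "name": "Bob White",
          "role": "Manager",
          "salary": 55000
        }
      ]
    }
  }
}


Path: departments.Design.head

Navigate:
  -> departments
  -> Design
  -> head = 'Judy Jones'

Judy Jones


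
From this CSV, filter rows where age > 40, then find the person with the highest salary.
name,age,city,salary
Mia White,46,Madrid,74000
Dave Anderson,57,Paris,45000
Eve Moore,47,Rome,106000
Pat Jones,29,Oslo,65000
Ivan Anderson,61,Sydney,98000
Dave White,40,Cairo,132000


Filter: age > 40
Sort by: salary (descending)

Filtered records (4):
  Eve Moore, age 47, salary $106000
  Ivan Anderson, age 61, salary $98000
  Mia White, age 46, salary $74000
  Dave Anderson, age 57, salary $45000

Highest salary: Eve Moore ($106000)

Eve Moore


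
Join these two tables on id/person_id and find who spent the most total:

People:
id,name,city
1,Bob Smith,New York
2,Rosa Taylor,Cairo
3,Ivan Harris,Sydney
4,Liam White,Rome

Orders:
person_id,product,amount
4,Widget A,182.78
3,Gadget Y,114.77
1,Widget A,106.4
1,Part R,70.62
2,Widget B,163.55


Join on: people.id = orders.person_id

Joined rows:
  Liam White (Rome) bought Widget A for $182.78
  Ivan Harris (Sydney) bought Gadget Y for $114.77
  Bob Smith (New York) bought Widget A for $106.4
  Bob Smith (New York) bought Part R for $70.62
  Rosa Taylor (Cairo) bought Widget B for $163.55

Total per person:
  Liam White: $182.78
  Bob Smith: $177.02
  Rosa Taylor: $163.55
  Ivan Harris: $114.77

Top spender: Liam White ($182.78)

Liam White ($182.78)


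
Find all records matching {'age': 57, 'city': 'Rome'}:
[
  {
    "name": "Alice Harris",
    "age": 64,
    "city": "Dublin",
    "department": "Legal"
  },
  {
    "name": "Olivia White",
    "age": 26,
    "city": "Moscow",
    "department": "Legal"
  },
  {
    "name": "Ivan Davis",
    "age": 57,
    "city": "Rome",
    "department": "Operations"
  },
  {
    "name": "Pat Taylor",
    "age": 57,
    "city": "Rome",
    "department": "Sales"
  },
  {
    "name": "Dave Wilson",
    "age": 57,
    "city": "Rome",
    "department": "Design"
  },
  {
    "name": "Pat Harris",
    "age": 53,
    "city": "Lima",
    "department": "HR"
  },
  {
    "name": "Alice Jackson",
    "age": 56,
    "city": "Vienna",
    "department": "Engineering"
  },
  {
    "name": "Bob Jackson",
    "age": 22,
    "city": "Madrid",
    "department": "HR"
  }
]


Search criteria: {'age': 57, 'city': 'Rome'}

Checking 8 records:
  Alice Harris: {age: 64, city: Dublin}
  Olivia White: {age: 26, city: Moscow}
  Ivan Davis: {age: 57, city: Rome} <-- MATCH
  Pat Taylor: {age: 57, city: Rome} <-- MATCH
  Dave Wilson: {age: 57, city: Rome} <-- MATCH
  Pat Harris: {age: 53, city: Lima}
  Alice Jackson: {age: 56, city: Vienna}
  Bob Jackson: {age: 22, city: Madrid}

Matches: ["Ivan Davis", "Pat Taylor", "Dave Wilson"]

["Ivan Davis", "Pat Taylor", "Dave Wilson"]


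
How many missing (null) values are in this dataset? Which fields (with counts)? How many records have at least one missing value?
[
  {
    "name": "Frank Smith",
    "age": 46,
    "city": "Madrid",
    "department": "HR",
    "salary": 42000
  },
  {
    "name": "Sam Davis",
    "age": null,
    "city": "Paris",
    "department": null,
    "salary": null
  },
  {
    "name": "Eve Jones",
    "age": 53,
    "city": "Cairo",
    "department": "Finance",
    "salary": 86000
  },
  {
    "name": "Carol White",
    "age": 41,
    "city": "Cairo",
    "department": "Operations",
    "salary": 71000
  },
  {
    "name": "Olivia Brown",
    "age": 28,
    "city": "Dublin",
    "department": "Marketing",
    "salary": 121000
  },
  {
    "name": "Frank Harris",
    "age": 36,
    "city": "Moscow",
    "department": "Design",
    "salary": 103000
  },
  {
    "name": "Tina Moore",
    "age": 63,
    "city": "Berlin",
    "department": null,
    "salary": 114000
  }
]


Checking for missing (null) values in 7 records:

  Frank Smith: complete
  Sam Davis: age, department, salary
  Eve Jones: complete
  Carol White: complete
  Olivia Brown: complete
  Frank Harris: complete
  Tina Moore: department

Per field:
  name: 0 missing
  age: 1 missing
  city: 0 missing
  department: 2 missing
  salary: 1 missing

Total missing values: 4
Records with any missing: 2

4 missing values (age: 1, department: 2, salary: 1); 2 incomplete records
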